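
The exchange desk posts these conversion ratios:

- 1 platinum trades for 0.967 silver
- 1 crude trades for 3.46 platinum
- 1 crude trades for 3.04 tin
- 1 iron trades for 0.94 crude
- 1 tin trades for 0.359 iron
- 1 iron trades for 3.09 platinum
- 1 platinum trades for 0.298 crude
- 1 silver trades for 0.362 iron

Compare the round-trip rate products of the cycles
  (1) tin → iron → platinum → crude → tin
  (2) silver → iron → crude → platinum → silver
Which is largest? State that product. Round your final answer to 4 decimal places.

1.1385

(1) 0.359 × 3.09 × 0.298 × 3.04 = 1.00495
(2) 0.362 × 0.94 × 3.46 × 0.967 = 1.13852
Highest is cycle (2) at 1.1385 (>1, arbitrage).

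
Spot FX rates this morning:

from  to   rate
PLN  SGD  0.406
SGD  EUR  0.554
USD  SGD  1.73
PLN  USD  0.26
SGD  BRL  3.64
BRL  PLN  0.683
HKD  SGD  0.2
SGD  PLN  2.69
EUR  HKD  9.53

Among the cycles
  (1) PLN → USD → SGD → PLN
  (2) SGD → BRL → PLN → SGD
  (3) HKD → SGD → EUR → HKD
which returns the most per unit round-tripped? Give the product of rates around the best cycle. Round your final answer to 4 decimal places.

(1) 0.26 × 1.73 × 2.69 = 1.20996
(2) 3.64 × 0.683 × 0.406 = 1.00936
(3) 0.2 × 0.554 × 9.53 = 1.05592
Highest is cycle (1) at 1.2100 (>1, arbitrage).

1.2100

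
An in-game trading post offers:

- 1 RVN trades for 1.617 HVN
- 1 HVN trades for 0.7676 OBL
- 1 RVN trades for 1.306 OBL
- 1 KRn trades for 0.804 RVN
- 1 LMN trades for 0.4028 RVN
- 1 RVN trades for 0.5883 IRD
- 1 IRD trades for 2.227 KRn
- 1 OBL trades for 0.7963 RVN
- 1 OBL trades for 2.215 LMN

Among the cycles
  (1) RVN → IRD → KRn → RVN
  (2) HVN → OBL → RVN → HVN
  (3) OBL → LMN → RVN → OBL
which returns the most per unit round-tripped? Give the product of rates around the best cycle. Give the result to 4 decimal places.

(1) 0.5883 × 2.227 × 0.804 = 1.05336
(2) 0.7676 × 0.7963 × 1.617 = 0.98837
(3) 2.215 × 0.4028 × 1.306 = 1.16522
Highest is cycle (3) at 1.1652 (>1, arbitrage).

1.1652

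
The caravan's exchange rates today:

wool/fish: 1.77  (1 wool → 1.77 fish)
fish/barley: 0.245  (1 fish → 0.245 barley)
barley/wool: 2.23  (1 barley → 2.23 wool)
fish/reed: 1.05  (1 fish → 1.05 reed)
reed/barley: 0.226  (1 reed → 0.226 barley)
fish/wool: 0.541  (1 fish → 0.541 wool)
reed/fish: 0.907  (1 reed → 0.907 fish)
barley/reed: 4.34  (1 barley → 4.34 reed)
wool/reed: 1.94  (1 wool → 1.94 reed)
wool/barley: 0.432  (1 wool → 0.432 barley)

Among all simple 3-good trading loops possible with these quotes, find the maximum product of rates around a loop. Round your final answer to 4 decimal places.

0.9777

wool→reed→barley→wool: 1.94 × 0.226 × 2.23 = 0.97772
wool→fish→barley→wool: 1.77 × 0.245 × 2.23 = 0.96704
reed→fish→barley→reed: 0.907 × 0.245 × 4.34 = 0.96441
wool→reed→fish→wool: 1.94 × 0.907 × 0.541 = 0.95193
Maximum is wool→reed→barley→wool at 0.9777; no arbitrage — every cycle loses value.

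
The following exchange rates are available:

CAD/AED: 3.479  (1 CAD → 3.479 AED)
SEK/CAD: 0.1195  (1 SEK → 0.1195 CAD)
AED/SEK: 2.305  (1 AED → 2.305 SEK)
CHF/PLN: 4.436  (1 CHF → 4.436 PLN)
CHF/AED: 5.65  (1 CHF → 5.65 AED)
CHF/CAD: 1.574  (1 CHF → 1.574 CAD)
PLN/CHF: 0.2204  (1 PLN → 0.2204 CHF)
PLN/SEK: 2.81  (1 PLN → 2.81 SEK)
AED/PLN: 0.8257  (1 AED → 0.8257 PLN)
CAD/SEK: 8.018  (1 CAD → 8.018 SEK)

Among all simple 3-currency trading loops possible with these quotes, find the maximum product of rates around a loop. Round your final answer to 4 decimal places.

1.0282

AED→PLN→CHF→AED: 0.8257 × 0.2204 × 5.65 = 1.02821
SEK→CAD→AED→SEK: 0.1195 × 3.479 × 2.305 = 0.95828
Maximum is AED→PLN→CHF→AED at 1.0282; arbitrage exists.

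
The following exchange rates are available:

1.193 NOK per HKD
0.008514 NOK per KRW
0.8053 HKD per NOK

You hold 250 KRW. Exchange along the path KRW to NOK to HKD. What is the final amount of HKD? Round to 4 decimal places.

250 KRW × 0.008514 = 2.1285 NOK
2.1285 NOK × 0.8053 = 1.71408105 HKD

1.7141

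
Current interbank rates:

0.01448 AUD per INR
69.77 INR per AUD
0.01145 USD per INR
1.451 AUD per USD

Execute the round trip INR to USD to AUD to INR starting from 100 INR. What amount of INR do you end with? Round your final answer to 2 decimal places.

115.92

100 INR × 0.01145 = 1.145 USD
1.145 USD × 1.451 = 1.661395 AUD
1.661395 AUD × 69.77 = 115.91552915 INR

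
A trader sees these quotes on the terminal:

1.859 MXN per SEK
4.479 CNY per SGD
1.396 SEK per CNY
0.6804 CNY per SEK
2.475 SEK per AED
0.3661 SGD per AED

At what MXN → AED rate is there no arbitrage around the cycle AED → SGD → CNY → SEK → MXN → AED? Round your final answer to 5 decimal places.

Known legs of the cycle: 0.3661 × 4.479 × 1.396 × 1.859 = 4.2554510514516
For no arbitrage the full-cycle product must be 1, so the missing rate is 1 / 4.2554510514516 ≈ 0.2349927.

0.23499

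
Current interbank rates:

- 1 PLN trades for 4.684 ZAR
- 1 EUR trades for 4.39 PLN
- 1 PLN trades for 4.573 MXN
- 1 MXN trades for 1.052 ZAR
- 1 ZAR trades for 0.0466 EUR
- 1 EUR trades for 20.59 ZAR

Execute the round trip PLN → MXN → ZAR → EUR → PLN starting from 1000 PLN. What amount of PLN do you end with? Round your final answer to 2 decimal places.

1000 PLN × 4.573 = 4573 MXN
4573 MXN × 1.052 = 4810.796 ZAR
4810.796 ZAR × 0.0466 = 224.1830936 EUR
224.1830936 EUR × 4.39 = 984.163780904 PLN

984.16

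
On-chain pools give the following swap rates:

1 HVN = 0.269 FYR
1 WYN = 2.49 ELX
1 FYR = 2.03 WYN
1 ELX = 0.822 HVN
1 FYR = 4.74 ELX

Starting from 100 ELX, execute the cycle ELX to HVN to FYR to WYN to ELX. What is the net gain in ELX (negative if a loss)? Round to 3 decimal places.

100 ELX × 0.822 = 82.2 HVN
82.2 HVN × 0.269 = 22.1118 FYR
22.1118 FYR × 2.03 = 44.886954 WYN
44.886954 WYN × 2.49 = 111.76851546 ELX
Net change: 111.76851546 − 100 = 11.76851546 ELX

11.769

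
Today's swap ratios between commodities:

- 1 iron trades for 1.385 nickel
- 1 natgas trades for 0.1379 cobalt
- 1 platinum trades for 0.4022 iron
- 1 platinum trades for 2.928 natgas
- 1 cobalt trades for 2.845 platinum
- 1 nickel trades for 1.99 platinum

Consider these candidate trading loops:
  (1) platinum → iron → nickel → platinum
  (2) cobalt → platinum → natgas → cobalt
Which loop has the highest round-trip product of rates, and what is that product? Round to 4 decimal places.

(1) 0.4022 × 1.385 × 1.99 = 1.10852
(2) 2.845 × 2.928 × 0.1379 = 1.14873
Highest is cycle (2) at 1.1487 (>1, arbitrage).

1.1487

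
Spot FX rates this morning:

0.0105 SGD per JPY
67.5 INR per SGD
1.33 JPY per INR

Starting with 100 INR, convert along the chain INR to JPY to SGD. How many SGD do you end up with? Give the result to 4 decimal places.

1.3965

100 INR × 1.33 = 133 JPY
133 JPY × 0.0105 = 1.3965 SGD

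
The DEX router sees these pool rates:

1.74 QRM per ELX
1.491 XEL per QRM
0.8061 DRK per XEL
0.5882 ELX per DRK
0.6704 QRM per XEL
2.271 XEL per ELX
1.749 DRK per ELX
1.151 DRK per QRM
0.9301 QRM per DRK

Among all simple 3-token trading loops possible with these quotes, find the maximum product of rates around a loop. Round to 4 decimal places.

1.1780

QRM→DRK→ELX→QRM: 1.151 × 0.5882 × 1.74 = 1.17801
QRM→XEL→DRK→QRM: 1.491 × 0.8061 × 0.9301 = 1.11788
DRK→ELX→XEL→DRK: 0.5882 × 2.271 × 0.8061 = 1.07679
Maximum is QRM→DRK→ELX→QRM at 1.1780; arbitrage exists.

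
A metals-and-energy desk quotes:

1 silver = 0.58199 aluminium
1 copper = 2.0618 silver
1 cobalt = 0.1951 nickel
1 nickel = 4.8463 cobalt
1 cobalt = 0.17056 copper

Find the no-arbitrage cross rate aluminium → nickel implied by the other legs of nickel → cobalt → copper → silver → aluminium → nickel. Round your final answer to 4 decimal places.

Known legs of the cycle: 4.8463 × 0.17056 × 2.0618 × 0.58199 = 0.991858089720287296
For no arbitrage the full-cycle product must be 1, so the missing rate is 1 / 0.991858089720287296 ≈ 1.008209.

1.0082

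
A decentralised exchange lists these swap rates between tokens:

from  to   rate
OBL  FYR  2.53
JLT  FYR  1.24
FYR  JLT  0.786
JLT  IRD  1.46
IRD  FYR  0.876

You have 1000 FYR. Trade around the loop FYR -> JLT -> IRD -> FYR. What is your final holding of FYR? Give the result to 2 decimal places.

1005.26

1000 FYR × 0.786 = 786 JLT
786 JLT × 1.46 = 1147.56 IRD
1147.56 IRD × 0.876 = 1005.26256 FYR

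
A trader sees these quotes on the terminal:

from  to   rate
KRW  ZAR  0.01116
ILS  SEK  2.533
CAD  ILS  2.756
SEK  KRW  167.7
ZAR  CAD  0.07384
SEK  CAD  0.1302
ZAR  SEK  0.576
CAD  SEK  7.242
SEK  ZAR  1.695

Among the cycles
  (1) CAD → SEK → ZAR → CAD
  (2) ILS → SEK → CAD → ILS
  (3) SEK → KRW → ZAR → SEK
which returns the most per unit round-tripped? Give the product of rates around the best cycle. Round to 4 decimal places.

(1) 7.242 × 1.695 × 0.07384 = 0.90640
(2) 2.533 × 0.1302 × 2.756 = 0.90892
(3) 167.7 × 0.01116 × 0.576 = 1.07800
Highest is cycle (3) at 1.0780 (>1, arbitrage).

1.0780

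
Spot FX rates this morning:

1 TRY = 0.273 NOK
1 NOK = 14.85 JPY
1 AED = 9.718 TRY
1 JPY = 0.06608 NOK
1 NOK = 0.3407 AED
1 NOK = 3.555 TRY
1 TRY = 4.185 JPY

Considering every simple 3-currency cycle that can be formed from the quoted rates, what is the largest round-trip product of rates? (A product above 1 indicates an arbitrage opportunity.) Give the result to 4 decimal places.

0.9831

JPY→NOK→TRY→JPY: 0.06608 × 3.555 × 4.185 = 0.98312
AED→TRY→NOK→AED: 9.718 × 0.273 × 0.3407 = 0.90388
Maximum is JPY→NOK→TRY→JPY at 0.9831; no arbitrage — every cycle loses value.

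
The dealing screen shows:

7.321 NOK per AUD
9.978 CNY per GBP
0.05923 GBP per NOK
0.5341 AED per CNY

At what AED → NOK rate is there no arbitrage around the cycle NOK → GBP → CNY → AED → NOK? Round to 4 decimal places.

3.1681

Known legs of the cycle: 0.05923 × 9.978 × 0.5341 = 0.315651465654
For no arbitrage the full-cycle product must be 1, so the missing rate is 1 / 0.315651465654 ≈ 3.168051.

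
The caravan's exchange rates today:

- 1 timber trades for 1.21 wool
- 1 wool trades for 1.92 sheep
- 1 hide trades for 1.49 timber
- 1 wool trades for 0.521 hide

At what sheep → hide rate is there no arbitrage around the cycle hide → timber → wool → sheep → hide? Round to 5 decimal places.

Known legs of the cycle: 1.49 × 1.21 × 1.92 = 3.461568
For no arbitrage the full-cycle product must be 1, so the missing rate is 1 / 3.461568 ≈ 0.2888864.

0.28889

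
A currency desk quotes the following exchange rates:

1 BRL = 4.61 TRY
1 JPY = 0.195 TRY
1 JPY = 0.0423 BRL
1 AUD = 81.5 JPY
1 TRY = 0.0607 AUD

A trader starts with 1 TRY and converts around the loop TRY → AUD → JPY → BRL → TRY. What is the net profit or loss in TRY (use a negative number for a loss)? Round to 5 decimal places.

1 TRY × 0.0607 = 0.0607 AUD
0.0607 AUD × 81.5 = 4.94705 JPY
4.94705 JPY × 0.0423 = 0.209260215 BRL
0.209260215 BRL × 4.61 = 0.96468959115 TRY
Net change: 0.96468959115 − 1 = -0.03531040885 TRY

-0.03531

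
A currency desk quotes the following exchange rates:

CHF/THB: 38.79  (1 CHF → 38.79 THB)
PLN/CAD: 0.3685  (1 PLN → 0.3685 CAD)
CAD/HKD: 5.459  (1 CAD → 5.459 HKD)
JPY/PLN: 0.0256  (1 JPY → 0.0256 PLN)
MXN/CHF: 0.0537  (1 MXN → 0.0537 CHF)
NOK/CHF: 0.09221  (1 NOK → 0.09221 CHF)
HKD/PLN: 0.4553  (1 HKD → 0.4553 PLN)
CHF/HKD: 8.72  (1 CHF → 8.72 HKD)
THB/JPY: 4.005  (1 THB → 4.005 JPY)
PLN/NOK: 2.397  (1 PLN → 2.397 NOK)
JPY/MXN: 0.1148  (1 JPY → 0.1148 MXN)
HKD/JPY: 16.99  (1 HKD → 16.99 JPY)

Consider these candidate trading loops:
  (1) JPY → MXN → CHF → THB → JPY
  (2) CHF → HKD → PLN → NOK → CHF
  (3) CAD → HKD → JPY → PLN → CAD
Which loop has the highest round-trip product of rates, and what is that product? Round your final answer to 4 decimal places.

(1) 0.1148 × 0.0537 × 38.79 × 4.005 = 0.95772
(2) 8.72 × 0.4553 × 2.397 × 0.09221 = 0.87753
(3) 5.459 × 16.99 × 0.0256 × 0.3685 = 0.87495
Highest is cycle (1) at 0.9577 (≤1, no arbitrage).

0.9577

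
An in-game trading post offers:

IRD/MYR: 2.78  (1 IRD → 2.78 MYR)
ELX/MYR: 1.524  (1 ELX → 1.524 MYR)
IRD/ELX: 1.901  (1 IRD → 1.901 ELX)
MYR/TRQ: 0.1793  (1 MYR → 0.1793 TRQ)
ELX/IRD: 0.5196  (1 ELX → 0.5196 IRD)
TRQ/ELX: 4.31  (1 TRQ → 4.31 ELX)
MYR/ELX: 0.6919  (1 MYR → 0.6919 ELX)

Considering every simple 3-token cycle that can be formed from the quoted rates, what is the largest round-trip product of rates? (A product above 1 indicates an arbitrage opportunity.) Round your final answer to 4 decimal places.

1.1777

ELX→MYR→TRQ→ELX: 1.524 × 0.1793 × 4.31 = 1.17772
ELX→IRD→MYR→ELX: 0.5196 × 2.78 × 0.6919 = 0.99944
Maximum is ELX→MYR→TRQ→ELX at 1.1777; arbitrage exists.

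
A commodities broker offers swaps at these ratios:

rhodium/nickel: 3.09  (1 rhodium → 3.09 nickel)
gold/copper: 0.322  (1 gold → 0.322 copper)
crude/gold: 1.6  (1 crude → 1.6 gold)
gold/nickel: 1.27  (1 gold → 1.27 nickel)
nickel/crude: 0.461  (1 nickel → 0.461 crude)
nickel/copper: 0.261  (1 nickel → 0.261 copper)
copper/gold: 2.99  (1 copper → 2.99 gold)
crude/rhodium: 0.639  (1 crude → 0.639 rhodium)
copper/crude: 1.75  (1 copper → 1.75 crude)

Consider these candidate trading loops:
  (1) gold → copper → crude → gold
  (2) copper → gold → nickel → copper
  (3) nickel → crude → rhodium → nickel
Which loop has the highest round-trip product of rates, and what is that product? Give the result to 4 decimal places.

0.9911

(1) 0.322 × 1.75 × 1.6 = 0.90160
(2) 2.99 × 1.27 × 0.261 = 0.99110
(3) 0.461 × 0.639 × 3.09 = 0.91025
Highest is cycle (2) at 0.9911 (≤1, no arbitrage).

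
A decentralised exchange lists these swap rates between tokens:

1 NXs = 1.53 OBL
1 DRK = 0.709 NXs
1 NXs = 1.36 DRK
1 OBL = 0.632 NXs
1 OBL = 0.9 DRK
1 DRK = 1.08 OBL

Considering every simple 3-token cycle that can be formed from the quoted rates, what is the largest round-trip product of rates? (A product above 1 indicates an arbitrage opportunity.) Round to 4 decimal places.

NXs→OBL→DRK→NXs: 1.53 × 0.9 × 0.709 = 0.97629
NXs→DRK→OBL→NXs: 1.36 × 1.08 × 0.632 = 0.92828
Maximum is NXs→OBL→DRK→NXs at 0.9763; no arbitrage — every cycle loses value.

0.9763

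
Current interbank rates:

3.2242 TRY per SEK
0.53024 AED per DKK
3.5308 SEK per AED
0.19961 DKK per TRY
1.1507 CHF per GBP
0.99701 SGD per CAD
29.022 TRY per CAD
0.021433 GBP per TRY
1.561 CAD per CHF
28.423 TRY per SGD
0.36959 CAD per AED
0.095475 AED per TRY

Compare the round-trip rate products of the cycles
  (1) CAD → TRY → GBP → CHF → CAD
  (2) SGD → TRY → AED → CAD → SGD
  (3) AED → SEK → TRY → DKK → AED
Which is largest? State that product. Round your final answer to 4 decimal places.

(1) 29.022 × 0.021433 × 1.1507 × 1.561 = 1.11731
(2) 28.423 × 0.095475 × 0.36959 × 0.99701 = 0.99995
(3) 3.5308 × 3.2242 × 0.19961 × 0.53024 = 1.20490
Highest is cycle (3) at 1.2049 (>1, arbitrage).

1.2049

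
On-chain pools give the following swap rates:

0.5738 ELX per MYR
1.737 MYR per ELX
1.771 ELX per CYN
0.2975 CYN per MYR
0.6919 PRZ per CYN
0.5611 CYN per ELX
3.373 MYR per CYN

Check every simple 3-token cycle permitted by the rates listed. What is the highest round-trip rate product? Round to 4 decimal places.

1.0860

MYR→ELX→CYN→MYR: 0.5738 × 0.5611 × 3.373 = 1.08597
MYR→CYN→ELX→MYR: 0.2975 × 1.771 × 1.737 = 0.91518
Maximum is MYR→ELX→CYN→MYR at 1.0860; arbitrage exists.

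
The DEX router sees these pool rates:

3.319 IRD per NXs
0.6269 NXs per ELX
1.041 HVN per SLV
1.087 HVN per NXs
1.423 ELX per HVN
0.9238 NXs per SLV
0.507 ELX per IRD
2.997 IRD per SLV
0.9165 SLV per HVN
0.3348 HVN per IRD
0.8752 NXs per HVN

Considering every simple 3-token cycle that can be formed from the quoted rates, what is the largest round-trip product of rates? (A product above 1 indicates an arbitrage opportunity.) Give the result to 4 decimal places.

IRD→ELX→NXs→IRD: 0.507 × 0.6269 × 3.319 = 1.05491
IRD→HVN→NXs→IRD: 0.3348 × 0.8752 × 3.319 = 0.97252
HVN→ELX→NXs→HVN: 1.423 × 0.6269 × 1.087 = 0.96969
SLV→NXs→HVN→SLV: 0.9238 × 1.087 × 0.9165 = 0.92032
SLV→IRD→HVN→SLV: 2.997 × 0.3348 × 0.9165 = 0.91961
Maximum is IRD→ELX→NXs→IRD at 1.0549; arbitrage exists.

1.0549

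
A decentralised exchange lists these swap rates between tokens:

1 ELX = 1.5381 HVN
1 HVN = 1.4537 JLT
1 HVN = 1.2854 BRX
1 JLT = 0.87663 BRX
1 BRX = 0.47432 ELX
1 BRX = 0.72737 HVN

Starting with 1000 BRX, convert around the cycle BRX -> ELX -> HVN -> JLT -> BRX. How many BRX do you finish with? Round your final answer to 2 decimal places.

1000 BRX × 0.47432 = 474.32 ELX
474.32 ELX × 1.5381 = 729.551592 HVN
729.551592 HVN × 1.4537 = 1060.5491492904 JLT
1060.5491492904 JLT × 0.87663 = 929.709200742443352 BRX

929.71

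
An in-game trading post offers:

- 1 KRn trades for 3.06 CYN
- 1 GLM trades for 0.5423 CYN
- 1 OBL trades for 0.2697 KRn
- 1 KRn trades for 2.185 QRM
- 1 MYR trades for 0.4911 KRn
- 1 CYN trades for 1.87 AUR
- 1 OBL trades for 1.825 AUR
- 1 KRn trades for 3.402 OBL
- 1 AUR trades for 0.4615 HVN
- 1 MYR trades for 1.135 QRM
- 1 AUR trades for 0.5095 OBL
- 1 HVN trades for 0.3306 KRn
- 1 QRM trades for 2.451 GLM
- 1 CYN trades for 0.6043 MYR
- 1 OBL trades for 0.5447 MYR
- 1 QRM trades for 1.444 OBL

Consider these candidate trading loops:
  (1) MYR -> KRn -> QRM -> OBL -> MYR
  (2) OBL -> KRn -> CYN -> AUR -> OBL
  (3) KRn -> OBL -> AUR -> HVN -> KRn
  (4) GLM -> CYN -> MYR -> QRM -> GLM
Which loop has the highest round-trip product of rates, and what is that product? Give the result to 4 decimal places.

0.9473

(1) 0.4911 × 2.185 × 1.444 × 0.5447 = 0.84401
(2) 0.2697 × 3.06 × 1.87 × 0.5095 = 0.78630
(3) 3.402 × 1.825 × 0.4615 × 0.3306 = 0.94727
(4) 0.5423 × 0.6043 × 1.135 × 2.451 = 0.91166
Highest is cycle (3) at 0.9473 (≤1, no arbitrage).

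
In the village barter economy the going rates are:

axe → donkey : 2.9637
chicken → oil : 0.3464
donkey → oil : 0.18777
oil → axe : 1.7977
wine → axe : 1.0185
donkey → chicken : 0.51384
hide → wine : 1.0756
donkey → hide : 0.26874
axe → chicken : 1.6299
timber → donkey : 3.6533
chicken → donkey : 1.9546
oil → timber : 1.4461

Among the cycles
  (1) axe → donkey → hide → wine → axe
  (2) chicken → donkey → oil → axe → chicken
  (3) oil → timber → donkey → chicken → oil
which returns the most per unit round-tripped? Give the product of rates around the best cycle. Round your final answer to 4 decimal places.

1.0754

(1) 2.9637 × 0.26874 × 1.0756 × 1.0185 = 0.87253
(2) 1.9546 × 0.18777 × 1.7977 × 1.6299 = 1.07538
(3) 1.4461 × 3.6533 × 0.51384 × 0.3464 = 0.94035
Highest is cycle (2) at 1.0754 (>1, arbitrage).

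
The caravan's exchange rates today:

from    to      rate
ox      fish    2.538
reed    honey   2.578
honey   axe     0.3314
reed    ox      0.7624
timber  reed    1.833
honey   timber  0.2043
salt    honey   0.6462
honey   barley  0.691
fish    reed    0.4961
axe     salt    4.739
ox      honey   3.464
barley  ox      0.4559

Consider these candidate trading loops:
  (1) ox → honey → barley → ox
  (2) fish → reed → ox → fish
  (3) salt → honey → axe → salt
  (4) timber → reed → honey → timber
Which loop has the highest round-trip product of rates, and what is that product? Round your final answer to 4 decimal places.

(1) 3.464 × 0.691 × 0.4559 = 1.09125
(2) 0.4961 × 0.7624 × 2.538 = 0.95994
(3) 0.6462 × 0.3314 × 4.739 = 1.01486
(4) 1.833 × 2.578 × 0.2043 = 0.96541
Highest is cycle (1) at 1.0913 (>1, arbitrage).

1.0913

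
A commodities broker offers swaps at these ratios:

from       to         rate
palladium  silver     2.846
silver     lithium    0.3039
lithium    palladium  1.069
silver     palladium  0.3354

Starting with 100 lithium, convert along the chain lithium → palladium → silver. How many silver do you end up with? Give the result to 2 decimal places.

304.24

100 lithium × 1.069 = 106.9 palladium
106.9 palladium × 2.846 = 304.2374 silver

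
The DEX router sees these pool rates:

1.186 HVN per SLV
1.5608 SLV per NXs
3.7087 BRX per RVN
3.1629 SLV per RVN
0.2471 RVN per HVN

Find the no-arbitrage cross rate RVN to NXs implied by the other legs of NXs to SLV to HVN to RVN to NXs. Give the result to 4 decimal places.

2.1862

Known legs of the cycle: 1.5608 × 1.186 × 0.2471 = 0.45740898448
For no arbitrage the full-cycle product must be 1, so the missing rate is 1 / 0.45740898448 ≈ 2.186227.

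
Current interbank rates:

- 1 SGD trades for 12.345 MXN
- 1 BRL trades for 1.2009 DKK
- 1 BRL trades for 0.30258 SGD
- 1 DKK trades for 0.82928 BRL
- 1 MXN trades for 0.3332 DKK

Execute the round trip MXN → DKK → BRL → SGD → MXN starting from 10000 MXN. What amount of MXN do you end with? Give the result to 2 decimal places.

10000 MXN × 0.3332 = 3332 DKK
3332 DKK × 0.82928 = 2763.16096 BRL
2763.16096 BRL × 0.30258 = 836.0772432768 SGD
836.0772432768 SGD × 12.345 = 10321.373568252096 MXN

10321.37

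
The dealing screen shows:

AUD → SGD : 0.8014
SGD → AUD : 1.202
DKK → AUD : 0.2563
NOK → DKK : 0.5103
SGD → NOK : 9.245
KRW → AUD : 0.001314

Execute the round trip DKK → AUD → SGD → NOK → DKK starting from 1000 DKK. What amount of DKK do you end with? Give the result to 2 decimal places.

1000 DKK × 0.2563 = 256.3 AUD
256.3 AUD × 0.8014 = 205.39882 SGD
205.39882 SGD × 9.245 = 1898.9120909 NOK
1898.9120909 NOK × 0.5103 = 969.01483998627 DKK

969.01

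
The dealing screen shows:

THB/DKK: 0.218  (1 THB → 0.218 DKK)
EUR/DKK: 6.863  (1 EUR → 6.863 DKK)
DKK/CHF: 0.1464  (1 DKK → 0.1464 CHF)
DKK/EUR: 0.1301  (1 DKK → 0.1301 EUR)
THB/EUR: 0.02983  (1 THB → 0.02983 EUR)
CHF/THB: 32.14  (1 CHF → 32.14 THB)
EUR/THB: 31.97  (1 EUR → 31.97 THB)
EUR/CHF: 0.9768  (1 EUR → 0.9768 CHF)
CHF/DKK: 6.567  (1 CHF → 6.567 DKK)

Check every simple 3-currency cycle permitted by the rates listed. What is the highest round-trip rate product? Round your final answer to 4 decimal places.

CHF→THB→DKK→CHF: 32.14 × 0.218 × 0.1464 = 1.02575
EUR→CHF→THB→EUR: 0.9768 × 32.14 × 0.02983 = 0.93649
EUR→THB→DKK→EUR: 31.97 × 0.218 × 0.1301 = 0.90673
EUR→CHF→DKK→EUR: 0.9768 × 6.567 × 0.1301 = 0.83455
Maximum is CHF→THB→DKK→CHF at 1.0258; arbitrage exists.

1.0258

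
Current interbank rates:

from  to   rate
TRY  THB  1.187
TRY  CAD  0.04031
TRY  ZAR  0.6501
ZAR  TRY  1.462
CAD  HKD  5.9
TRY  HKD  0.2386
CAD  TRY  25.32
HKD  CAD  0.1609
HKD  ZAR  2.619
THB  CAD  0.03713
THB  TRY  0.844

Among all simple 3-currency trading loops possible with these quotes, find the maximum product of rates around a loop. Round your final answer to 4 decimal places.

1.1159

CAD→TRY→THB→CAD: 25.32 × 1.187 × 0.03713 = 1.11594
CAD→TRY→HKD→CAD: 25.32 × 0.2386 × 0.1609 = 0.97205
TRY→HKD→ZAR→TRY: 0.2386 × 2.619 × 1.462 = 0.91359
Maximum is CAD→TRY→THB→CAD at 1.1159; arbitrage exists.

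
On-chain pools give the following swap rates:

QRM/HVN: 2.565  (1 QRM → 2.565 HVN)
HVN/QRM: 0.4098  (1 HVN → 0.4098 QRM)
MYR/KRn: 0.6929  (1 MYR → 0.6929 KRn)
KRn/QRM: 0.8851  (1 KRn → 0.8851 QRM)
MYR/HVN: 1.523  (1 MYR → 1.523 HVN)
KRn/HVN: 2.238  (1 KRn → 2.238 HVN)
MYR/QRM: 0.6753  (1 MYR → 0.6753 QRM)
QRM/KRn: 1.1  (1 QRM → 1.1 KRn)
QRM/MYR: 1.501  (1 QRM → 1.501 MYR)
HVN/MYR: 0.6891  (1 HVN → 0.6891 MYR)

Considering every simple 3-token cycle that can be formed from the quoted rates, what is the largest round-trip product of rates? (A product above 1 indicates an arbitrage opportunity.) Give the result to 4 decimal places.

QRM→HVN→MYR→QRM: 2.565 × 0.6891 × 0.6753 = 1.19362
KRn→HVN→MYR→KRn: 2.238 × 0.6891 × 0.6929 = 1.06859
KRn→HVN→QRM→KRn: 2.238 × 0.4098 × 1.1 = 1.00885
QRM→MYR→HVN→QRM: 1.501 × 1.523 × 0.4098 = 0.93681
KRn→QRM→MYR→KRn: 0.8851 × 1.501 × 0.6929 = 0.92054
Maximum is QRM→HVN→MYR→QRM at 1.1936; arbitrage exists.

1.1936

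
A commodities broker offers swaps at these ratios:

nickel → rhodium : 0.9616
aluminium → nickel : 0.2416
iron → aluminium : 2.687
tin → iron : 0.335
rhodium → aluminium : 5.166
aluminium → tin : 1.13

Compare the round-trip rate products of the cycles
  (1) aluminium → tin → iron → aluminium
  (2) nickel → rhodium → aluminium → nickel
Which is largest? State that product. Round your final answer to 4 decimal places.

1.2002

(1) 1.13 × 0.335 × 2.687 = 1.01716
(2) 0.9616 × 5.166 × 0.2416 = 1.20018
Highest is cycle (2) at 1.2002 (>1, arbitrage).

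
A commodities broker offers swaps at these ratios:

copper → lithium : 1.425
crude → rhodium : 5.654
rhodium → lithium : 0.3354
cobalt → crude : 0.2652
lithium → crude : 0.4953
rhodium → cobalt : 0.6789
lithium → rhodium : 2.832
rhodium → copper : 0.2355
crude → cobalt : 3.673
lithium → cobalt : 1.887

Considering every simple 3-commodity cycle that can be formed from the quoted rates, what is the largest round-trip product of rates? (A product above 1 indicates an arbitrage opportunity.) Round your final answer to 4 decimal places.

rhodium→cobalt→crude→rhodium: 0.6789 × 0.2652 × 5.654 = 1.01797
rhodium→copper→lithium→rhodium: 0.2355 × 1.425 × 2.832 = 0.95038
rhodium→lithium→crude→rhodium: 0.3354 × 0.4953 × 5.654 = 0.93926
Maximum is rhodium→cobalt→crude→rhodium at 1.0180; arbitrage exists.

1.0180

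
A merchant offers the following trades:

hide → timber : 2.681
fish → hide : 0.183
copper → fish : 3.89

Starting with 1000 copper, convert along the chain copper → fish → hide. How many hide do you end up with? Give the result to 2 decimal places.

711.87

1000 copper × 3.89 = 3890 fish
3890 fish × 0.183 = 711.87 hide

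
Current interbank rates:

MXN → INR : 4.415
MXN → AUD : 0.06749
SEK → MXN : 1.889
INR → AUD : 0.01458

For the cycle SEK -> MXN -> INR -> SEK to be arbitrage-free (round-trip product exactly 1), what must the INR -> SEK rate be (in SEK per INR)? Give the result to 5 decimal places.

0.11991

Known legs of the cycle: 1.889 × 4.415 = 8.339935
For no arbitrage the full-cycle product must be 1, so the missing rate is 1 / 8.339935 ≈ 0.1199050.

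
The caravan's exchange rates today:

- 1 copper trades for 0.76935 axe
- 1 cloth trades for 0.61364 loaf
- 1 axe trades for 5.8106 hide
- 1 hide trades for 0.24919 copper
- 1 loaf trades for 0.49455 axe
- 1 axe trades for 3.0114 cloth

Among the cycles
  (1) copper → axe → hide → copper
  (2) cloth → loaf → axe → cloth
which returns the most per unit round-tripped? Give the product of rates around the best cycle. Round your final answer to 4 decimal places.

(1) 0.76935 × 5.8106 × 0.24919 = 1.11398
(2) 0.61364 × 0.49455 × 3.0114 = 0.91389
Highest is cycle (1) at 1.1140 (>1, arbitrage).

1.1140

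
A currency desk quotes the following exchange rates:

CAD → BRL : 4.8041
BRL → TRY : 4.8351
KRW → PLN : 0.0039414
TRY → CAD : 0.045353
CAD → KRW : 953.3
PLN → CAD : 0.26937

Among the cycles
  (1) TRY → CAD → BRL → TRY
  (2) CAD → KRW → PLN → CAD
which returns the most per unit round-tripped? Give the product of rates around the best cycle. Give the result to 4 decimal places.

(1) 0.045353 × 4.8041 × 4.8351 = 1.05347
(2) 953.3 × 0.0039414 × 0.26937 = 1.01211
Highest is cycle (1) at 1.0535 (>1, arbitrage).

1.0535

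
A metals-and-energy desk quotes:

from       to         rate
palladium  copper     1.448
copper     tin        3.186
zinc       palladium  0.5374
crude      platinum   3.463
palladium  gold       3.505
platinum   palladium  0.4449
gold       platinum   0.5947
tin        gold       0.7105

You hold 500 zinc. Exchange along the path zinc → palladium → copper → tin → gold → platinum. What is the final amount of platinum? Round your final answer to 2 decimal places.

500 zinc × 0.5374 = 268.7 palladium
268.7 palladium × 1.448 = 389.0776 copper
389.0776 copper × 3.186 = 1239.6012336 tin
1239.6012336 tin × 0.7105 = 880.7366764728 gold
880.7366764728 gold × 0.5947 = 523.77410149837416 platinum

523.77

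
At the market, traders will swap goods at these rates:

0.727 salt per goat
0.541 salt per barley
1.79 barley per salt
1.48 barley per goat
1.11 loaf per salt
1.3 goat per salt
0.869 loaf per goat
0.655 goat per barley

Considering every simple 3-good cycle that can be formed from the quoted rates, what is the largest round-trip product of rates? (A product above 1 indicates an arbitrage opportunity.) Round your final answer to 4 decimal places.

goat→barley→salt→goat: 1.48 × 0.541 × 1.3 = 1.04088
goat→salt→barley→goat: 0.727 × 1.79 × 0.655 = 0.85237
Maximum is goat→barley→salt→goat at 1.0409; arbitrage exists.

1.0409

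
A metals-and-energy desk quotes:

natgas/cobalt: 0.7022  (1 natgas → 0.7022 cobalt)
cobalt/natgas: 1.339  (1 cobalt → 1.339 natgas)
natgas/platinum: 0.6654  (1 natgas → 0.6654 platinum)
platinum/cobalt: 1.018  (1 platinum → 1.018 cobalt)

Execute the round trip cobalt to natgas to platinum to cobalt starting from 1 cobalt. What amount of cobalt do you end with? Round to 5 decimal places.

0.90701

1 cobalt × 1.339 = 1.339 natgas
1.339 natgas × 0.6654 = 0.8909706 platinum
0.8909706 platinum × 1.018 = 0.9070080708 cobalt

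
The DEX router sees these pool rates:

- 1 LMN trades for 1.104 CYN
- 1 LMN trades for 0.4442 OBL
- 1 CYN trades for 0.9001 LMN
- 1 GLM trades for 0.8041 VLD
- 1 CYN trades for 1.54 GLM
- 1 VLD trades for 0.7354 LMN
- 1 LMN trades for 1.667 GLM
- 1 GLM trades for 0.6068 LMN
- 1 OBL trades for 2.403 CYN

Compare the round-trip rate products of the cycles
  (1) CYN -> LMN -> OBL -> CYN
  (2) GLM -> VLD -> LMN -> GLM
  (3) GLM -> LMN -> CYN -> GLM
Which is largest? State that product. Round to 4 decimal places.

1.0317

(1) 0.9001 × 0.4442 × 2.403 = 0.96078
(2) 0.8041 × 0.7354 × 1.667 = 0.98576
(3) 0.6068 × 1.104 × 1.54 = 1.03166
Highest is cycle (3) at 1.0317 (>1, arbitrage).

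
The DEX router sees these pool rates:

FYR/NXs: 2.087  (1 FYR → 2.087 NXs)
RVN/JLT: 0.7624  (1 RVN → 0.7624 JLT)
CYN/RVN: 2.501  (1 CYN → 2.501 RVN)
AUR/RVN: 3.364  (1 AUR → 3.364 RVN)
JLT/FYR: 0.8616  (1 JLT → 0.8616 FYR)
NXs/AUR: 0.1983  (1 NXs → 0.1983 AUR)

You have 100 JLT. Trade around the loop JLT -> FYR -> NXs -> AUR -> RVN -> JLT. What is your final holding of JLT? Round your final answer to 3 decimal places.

100 JLT × 0.8616 = 86.16 FYR
86.16 FYR × 2.087 = 179.81592 NXs
179.81592 NXs × 0.1983 = 35.657496936 AUR
35.657496936 AUR × 3.364 = 119.951819692704 RVN
119.951819692704 RVN × 0.7624 = 91.4512673337175296 JLT

91.451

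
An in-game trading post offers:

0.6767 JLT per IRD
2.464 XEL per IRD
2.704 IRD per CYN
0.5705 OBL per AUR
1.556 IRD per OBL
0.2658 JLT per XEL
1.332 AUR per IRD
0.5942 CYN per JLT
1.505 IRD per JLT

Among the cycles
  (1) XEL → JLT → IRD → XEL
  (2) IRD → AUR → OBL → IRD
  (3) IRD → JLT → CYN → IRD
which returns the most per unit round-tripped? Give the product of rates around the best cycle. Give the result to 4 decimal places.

(1) 0.2658 × 1.505 × 2.464 = 0.98567
(2) 1.332 × 0.5705 × 1.556 = 1.18241
(3) 0.6767 × 0.5942 × 2.704 = 1.08727
Highest is cycle (2) at 1.1824 (>1, arbitrage).

1.1824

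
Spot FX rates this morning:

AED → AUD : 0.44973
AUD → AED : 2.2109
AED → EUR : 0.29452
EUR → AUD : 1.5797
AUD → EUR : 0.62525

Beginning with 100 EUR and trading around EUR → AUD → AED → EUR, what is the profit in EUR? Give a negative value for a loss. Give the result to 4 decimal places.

100 EUR × 1.5797 = 157.97 AUD
157.97 AUD × 2.2109 = 349.255873 AED
349.255873 AED × 0.29452 = 102.86283971596 EUR
Net change: 102.86283971596 − 100 = 2.86283971596 EUR

2.8628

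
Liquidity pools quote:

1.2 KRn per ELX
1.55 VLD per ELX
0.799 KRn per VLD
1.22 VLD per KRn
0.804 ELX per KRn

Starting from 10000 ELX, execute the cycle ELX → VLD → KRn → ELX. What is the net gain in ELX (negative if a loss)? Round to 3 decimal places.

-42.862

10000 ELX × 1.55 = 15500 VLD
15500 VLD × 0.799 = 12384.5 KRn
12384.5 KRn × 0.804 = 9957.138 ELX
Net change: 9957.138 − 10000 = -42.862 ELX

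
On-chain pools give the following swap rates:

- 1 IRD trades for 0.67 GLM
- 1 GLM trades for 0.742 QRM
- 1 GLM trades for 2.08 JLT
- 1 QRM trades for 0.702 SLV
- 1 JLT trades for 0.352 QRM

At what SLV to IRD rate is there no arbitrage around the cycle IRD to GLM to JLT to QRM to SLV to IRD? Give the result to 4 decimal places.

2.9039

Known legs of the cycle: 0.67 × 2.08 × 0.352 × 0.702 = 0.3443641344
For no arbitrage the full-cycle product must be 1, so the missing rate is 1 / 0.3443641344 ≈ 2.903903.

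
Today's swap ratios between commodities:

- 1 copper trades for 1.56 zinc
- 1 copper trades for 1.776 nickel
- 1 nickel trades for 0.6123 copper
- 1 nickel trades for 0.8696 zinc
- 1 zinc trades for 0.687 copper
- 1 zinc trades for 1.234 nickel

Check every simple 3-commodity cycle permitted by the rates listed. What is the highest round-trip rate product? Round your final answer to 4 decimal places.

1.1787

nickel→copper→zinc→nickel: 0.6123 × 1.56 × 1.234 = 1.17870
nickel→zinc→copper→nickel: 0.8696 × 0.687 × 1.776 = 1.06101
Maximum is nickel→copper→zinc→nickel at 1.1787; arbitrage exists.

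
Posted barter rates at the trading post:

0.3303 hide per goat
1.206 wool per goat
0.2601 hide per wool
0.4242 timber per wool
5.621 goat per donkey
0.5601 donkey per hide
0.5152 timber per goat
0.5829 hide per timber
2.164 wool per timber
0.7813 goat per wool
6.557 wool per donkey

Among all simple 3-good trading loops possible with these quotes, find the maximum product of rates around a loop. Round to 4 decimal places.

1.0399

hide→donkey→goat→hide: 0.5601 × 5.621 × 0.3303 = 1.03989
hide→donkey→wool→hide: 0.5601 × 6.557 × 0.2601 = 0.95524
wool→goat→timber→wool: 0.7813 × 0.5152 × 2.164 = 0.87107
Maximum is hide→donkey→goat→hide at 1.0399; arbitrage exists.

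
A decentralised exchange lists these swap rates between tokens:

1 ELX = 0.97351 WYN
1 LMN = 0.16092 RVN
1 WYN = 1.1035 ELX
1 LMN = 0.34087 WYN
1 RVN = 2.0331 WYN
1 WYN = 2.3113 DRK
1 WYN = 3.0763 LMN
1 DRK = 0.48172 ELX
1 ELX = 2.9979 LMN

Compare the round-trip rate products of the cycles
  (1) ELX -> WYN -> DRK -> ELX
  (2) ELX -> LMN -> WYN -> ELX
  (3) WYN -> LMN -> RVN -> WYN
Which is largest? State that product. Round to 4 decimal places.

(1) 0.97351 × 2.3113 × 0.48172 = 1.08391
(2) 2.9979 × 0.34087 × 1.1035 = 1.12766
(3) 3.0763 × 0.16092 × 2.0331 = 1.00646
Highest is cycle (2) at 1.1277 (>1, arbitrage).

1.1277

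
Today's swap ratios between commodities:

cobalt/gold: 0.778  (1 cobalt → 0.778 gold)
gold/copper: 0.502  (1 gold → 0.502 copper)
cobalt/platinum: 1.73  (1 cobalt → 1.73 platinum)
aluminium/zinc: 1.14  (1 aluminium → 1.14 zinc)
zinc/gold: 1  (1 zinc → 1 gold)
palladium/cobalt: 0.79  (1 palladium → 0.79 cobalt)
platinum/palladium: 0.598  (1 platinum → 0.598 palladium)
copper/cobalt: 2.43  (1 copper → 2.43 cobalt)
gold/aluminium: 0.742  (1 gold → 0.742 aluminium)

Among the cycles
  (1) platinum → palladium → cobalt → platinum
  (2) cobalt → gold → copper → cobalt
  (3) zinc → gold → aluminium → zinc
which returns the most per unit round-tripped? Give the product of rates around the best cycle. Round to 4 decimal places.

0.9491

(1) 0.598 × 0.79 × 1.73 = 0.81729
(2) 0.778 × 0.502 × 2.43 = 0.94905
(3) 1 × 0.742 × 1.14 = 0.84588
Highest is cycle (2) at 0.9491 (≤1, no arbitrage).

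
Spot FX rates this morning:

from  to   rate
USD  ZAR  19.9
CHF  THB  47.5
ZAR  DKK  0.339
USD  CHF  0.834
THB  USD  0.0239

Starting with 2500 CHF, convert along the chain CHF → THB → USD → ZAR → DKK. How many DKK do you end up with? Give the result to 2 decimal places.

19146.28

2500 CHF × 47.5 = 118750 THB
118750 THB × 0.0239 = 2838.125 USD
2838.125 USD × 19.9 = 56478.6875 ZAR
56478.6875 ZAR × 0.339 = 19146.2750625 DKK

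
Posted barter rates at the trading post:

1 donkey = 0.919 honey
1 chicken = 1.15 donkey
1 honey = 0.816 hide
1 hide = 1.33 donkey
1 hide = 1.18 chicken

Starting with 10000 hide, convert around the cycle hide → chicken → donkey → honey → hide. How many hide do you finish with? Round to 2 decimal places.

10176.20

10000 hide × 1.18 = 11800 chicken
11800 chicken × 1.15 = 13570 donkey
13570 donkey × 0.919 = 12470.83 honey
12470.83 honey × 0.816 = 10176.19728 hide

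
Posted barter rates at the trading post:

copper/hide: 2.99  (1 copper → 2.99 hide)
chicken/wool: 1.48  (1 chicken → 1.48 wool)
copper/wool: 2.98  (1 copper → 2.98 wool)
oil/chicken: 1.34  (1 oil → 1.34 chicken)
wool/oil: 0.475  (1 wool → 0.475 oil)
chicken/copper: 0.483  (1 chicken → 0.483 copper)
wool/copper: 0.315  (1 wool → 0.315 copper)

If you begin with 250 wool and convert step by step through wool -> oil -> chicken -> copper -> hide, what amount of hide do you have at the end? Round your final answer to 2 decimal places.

250 wool × 0.475 = 118.75 oil
118.75 oil × 1.34 = 159.125 chicken
159.125 chicken × 0.483 = 76.857375 copper
76.857375 copper × 2.99 = 229.80355125 hide

229.80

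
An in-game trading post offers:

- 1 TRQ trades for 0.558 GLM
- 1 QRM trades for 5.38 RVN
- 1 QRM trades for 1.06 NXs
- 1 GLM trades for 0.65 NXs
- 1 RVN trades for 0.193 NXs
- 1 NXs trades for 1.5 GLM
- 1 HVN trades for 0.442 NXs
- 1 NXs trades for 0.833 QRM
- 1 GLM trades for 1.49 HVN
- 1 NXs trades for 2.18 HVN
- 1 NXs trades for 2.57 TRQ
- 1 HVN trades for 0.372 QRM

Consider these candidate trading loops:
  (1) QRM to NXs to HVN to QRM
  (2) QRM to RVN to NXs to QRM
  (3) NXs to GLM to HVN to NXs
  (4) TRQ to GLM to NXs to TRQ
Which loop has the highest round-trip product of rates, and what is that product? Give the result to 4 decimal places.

(1) 1.06 × 2.18 × 0.372 = 0.85962
(2) 5.38 × 0.193 × 0.833 = 0.86494
(3) 1.5 × 1.49 × 0.442 = 0.98787
(4) 0.558 × 0.65 × 2.57 = 0.93214
Highest is cycle (3) at 0.9879 (≤1, no arbitrage).

0.9879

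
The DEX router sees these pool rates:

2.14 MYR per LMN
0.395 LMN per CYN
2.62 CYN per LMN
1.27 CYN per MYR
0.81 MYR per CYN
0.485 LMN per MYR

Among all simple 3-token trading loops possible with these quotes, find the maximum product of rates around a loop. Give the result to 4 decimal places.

LMN→MYR→CYN→LMN: 2.14 × 1.27 × 0.395 = 1.07353
LMN→CYN→MYR→LMN: 2.62 × 0.81 × 0.485 = 1.02927
Maximum is LMN→MYR→CYN→LMN at 1.0735; arbitrage exists.

1.0735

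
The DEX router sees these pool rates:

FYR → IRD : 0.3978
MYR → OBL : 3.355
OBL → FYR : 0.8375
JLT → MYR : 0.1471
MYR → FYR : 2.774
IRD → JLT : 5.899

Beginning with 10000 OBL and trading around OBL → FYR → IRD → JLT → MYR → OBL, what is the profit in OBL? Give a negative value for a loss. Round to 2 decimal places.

10000 OBL × 0.8375 = 8375 FYR
8375 FYR × 0.3978 = 3331.575 IRD
3331.575 IRD × 5.899 = 19652.960925 JLT
19652.960925 JLT × 0.1471 = 2890.9505520675 MYR
2890.9505520675 MYR × 3.355 = 9699.1391021864625 OBL
Net change: 9699.1391021864625 − 10000 = -300.8608978135375 OBL

-300.86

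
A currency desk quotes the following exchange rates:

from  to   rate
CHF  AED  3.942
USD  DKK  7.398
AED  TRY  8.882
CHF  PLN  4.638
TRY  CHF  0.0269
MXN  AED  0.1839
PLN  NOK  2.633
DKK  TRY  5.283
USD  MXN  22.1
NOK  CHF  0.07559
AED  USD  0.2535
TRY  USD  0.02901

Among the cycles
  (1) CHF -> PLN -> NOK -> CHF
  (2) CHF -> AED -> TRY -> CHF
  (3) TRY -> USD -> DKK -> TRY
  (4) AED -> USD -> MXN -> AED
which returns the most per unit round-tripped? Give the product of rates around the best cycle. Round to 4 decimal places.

1.1338

(1) 4.638 × 2.633 × 0.07559 = 0.92309
(2) 3.942 × 8.882 × 0.0269 = 0.94185
(3) 0.02901 × 7.398 × 5.283 = 1.13382
(4) 0.2535 × 22.1 × 0.1839 = 1.03027
Highest is cycle (3) at 1.1338 (>1, arbitrage).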